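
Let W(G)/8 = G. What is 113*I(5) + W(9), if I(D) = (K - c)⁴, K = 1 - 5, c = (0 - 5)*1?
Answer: 185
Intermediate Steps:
c = -5 (c = -5*1 = -5)
W(G) = 8*G
K = -4
I(D) = 1 (I(D) = (-4 - 1*(-5))⁴ = (-4 + 5)⁴ = 1⁴ = 1)
113*I(5) + W(9) = 113*1 + 8*9 = 113 + 72 = 185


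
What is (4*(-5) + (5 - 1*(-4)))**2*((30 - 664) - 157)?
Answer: -95711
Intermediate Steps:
(4*(-5) + (5 - 1*(-4)))**2*((30 - 664) - 157) = (-20 + (5 + 4))**2*(-634 - 157) = (-20 + 9)**2*(-791) = (-11)**2*(-791) = 121*(-791) = -95711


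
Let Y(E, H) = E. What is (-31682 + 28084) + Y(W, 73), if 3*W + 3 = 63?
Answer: -3578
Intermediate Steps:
W = 20 (W = -1 + (⅓)*63 = -1 + 21 = 20)
(-31682 + 28084) + Y(W, 73) = (-31682 + 28084) + 20 = -3598 + 20 = -3578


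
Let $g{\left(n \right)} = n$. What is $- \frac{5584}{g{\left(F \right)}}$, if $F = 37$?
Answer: $- \frac{5584}{37} \approx -150.92$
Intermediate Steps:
$- \frac{5584}{g{\left(F \right)}} = - \frac{5584}{37}$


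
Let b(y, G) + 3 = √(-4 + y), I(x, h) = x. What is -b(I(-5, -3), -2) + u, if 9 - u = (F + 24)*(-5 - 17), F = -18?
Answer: 144 - 3*I ≈ 144.0 - 3.0*I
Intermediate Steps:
u = 141 (u = 9 - (-18 + 24)*(-5 - 17) = 9 - 6*(-22) = 9 - 1*(-132) = 9 + 132 = 141)
b(y, G) = -3 + √(-4 + y)
-b(I(-5, -3), -2) + u = -(-3 + √(-4 - 5)) + 141 = -(-3 + √(-9)) + 141 = -(-3 + 3*I) + 141 = (3 - 3*I) + 141 = 144 - 3*I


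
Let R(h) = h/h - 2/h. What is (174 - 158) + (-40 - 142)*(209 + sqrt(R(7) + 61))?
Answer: -38022 - 312*sqrt(21) ≈ -39452.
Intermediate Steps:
R(h) = 1 - 2/h
(174 - 158) + (-40 - 142)*(209 + sqrt(R(7) + 61)) = (174 - 158) + (-40 - 142)*(209 + sqrt((-2 + 7)/7 + 61)) = 16 - 182*(209 + sqrt((1/7)*5 + 61)) = 16 - 182*(209 + sqrt(5/7 + 61)) = 16 - 182*(209 + sqrt(432/7)) = 16 - 182*(209 + 12*sqrt(21)/7) = 16 + (-38038 - 312*sqrt(21)) = -38022 - 312*sqrt(21)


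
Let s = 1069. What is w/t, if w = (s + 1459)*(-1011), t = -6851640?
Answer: 106492/285485 ≈ 0.37302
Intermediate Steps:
w = -2555808 (w = (1069 + 1459)*(-1011) = 2528*(-1011) = -2555808)
w/t = -2555808/(-6851640) = -2555808*(-1/6851640) = 106492/285485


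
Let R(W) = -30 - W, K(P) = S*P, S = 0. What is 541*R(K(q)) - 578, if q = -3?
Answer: -16808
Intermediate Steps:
K(P) = 0 (K(P) = 0*P = 0)
541*R(K(q)) - 578 = 541*(-30 - 1*0) - 578 = 541*(-30 + 0) - 578 = 541*(-30) - 578 = -16230 - 578 = -16808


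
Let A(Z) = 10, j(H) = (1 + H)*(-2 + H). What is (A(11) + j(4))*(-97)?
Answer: -1940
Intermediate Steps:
(A(11) + j(4))*(-97) = (10 + (-2 + 4² - 1*4))*(-97) = (10 + (-2 + 16 - 4))*(-97) = (10 + 10)*(-97) = 20*(-97) = -1940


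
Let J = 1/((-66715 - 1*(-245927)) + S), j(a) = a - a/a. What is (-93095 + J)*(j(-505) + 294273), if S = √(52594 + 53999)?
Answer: -878338857366138680011/32116834351 - 293767*√106593/32116834351 ≈ -2.7348e+10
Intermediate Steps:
S = √106593 ≈ 326.49
j(a) = -1 + a (j(a) = a - 1*1 = a - 1 = -1 + a)
J = 1/(179212 + √106593) (J = 1/((-66715 - 1*(-245927)) + √106593) = 1/((-66715 + 245927) + √106593) = 1/(179212 + √106593) ≈ 5.5698e-6)
(-93095 + J)*(j(-505) + 294273) = (-93095 + (179212/32116834351 - √106593/32116834351))*((-1 - 505) + 294273) = (-2989916693727133/32116834351 - √106593/32116834351)*(-506 + 294273) = (-2989916693727133/32116834351 - √106593/32116834351)*293767 = -878338857366138680011/32116834351 - 293767*√106593/32116834351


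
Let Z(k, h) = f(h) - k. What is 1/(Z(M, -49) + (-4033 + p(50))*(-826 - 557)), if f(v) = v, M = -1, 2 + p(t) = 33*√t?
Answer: 1860119/10345412777133 + 25355*√2/3448470925711 ≈ 1.9020e-7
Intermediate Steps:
p(t) = -2 + 33*√t
Z(k, h) = h - k
1/(Z(M, -49) + (-4033 + p(50))*(-826 - 557)) = 1/((-49 - 1*(-1)) + (-4033 + (-2 + 33*√50))*(-826 - 557)) = 1/((-49 + 1) + (-4033 + (-2 + 33*(5*√2)))*(-1383)) = 1/(-48 + (-4033 + (-2 + 165*√2))*(-1383)) = 1/(-48 + (-4035 + 165*√2)*(-1383)) = 1/(-48 + (5580405 - 228195*√2)) = 1/(5580357 - 228195*√2)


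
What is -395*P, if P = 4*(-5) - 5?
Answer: 9875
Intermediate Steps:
P = -25 (P = -20 - 5 = -25)
-395*P = -395*(-25) = 9875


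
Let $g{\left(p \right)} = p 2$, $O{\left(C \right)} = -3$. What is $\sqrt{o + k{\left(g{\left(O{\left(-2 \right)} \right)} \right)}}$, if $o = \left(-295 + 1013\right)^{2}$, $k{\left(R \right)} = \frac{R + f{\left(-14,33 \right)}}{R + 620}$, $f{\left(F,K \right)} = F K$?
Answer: $\frac{\sqrt{48587549638}}{307} \approx 718.0$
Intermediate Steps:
$g{\left(p \right)} = 2 p$
$k{\left(R \right)} = \frac{-462 + R}{620 + R}$ ($k{\left(R \right)} = \frac{R - 462}{R + 620} = \frac{R - 462}{620 + R} = \frac{-462 + R}{620 + R}$)
$o = 515524$ ($o = 718^{2} = 515524$)
$\sqrt{o + k{\left(g{\left(O{\left(-2 \right)} \right)} \right)}} = \sqrt{515524 + \frac{-462 + 2 \left(-3\right)}{620 + 2 \left(-3\right)}} = \sqrt{515524 + \frac{-462 - 6}{620 - 6}} = \sqrt{515524 + \frac{1}{614} \left(-468\right)} = \sqrt{515524 - \frac{234}{307}} = \sqrt{\frac{158265634}{307}} = \frac{\sqrt{48587549638}}{307}$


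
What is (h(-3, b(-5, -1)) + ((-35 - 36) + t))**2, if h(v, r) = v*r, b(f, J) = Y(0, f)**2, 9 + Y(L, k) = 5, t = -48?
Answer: 27889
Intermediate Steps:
Y(L, k) = -4 (Y(L, k) = -9 + 5 = -4)
b(f, J) = 16 (b(f, J) = (-4)**2 = 16)
h(v, r) = r*v
(h(-3, b(-5, -1)) + ((-35 - 36) + t))**2 = (16*(-3) + ((-35 - 36) - 48))**2 = (-48 + (-71 - 48))**2 = (-48 - 119)**2 = (-167)**2 = 27889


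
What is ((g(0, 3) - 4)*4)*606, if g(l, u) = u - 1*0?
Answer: -2424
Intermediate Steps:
g(l, u) = u (g(l, u) = u + 0 = u)
((g(0, 3) - 4)*4)*606 = ((3 - 4)*4)*606 = -1*4*606 = -4*606 = -2424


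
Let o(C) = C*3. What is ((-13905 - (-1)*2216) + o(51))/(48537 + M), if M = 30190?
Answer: -11536/78727 ≈ -0.14653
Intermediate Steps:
o(C) = 3*C
((-13905 - (-1)*2216) + o(51))/(48537 + M) = ((-13905 - (-1)*2216) + 3*51)/(48537 + 30190) = ((-13905 - 1*(-2216)) + 153)/78727 = ((-13905 + 2216) + 153)*(1/78727) = (-11689 + 153)*(1/78727) = -11536*1/78727 = -11536/78727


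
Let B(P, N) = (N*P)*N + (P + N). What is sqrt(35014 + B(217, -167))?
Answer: sqrt(6086977) ≈ 2467.2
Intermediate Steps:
B(P, N) = N + P + P*N**2 (B(P, N) = P*N**2 + (N + P) = N + P + P*N**2)
sqrt(35014 + B(217, -167)) = sqrt(35014 + (-167 + 217 + 217*(-167)**2)) = sqrt(35014 + (-167 + 217 + 217*27889)) = sqrt(35014 + (-167 + 217 + 6051913)) = sqrt(35014 + 6051963) = sqrt(6086977)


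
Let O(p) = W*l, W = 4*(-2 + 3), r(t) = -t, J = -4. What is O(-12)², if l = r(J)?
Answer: 256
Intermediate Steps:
l = 4 (l = -1*(-4) = 4)
W = 4 (W = 4*1 = 4)
O(p) = 16 (O(p) = 4*4 = 16)
O(-12)² = 16² = 256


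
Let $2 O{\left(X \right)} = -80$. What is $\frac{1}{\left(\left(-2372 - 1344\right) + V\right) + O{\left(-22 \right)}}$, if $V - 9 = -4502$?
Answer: $- \frac{1}{8249} \approx -0.00012123$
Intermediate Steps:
$V = -4493$ ($V = 9 - 4502 = -4493$)
$O{\left(X \right)} = -40$ ($O{\left(X \right)} = \frac{1}{2} \left(-80\right) = -40$)
$\frac{1}{\left(\left(-2372 - 1344\right) + V\right) + O{\left(-22 \right)}} = \frac{1}{\left(\left(-2372 - 1344\right) - 4493\right) - 40} = \frac{1}{\left(-3716 - 4493\right) - 40} = \frac{1}{-8209 - 40} = \frac{1}{-8249} = - \frac{1}{8249}$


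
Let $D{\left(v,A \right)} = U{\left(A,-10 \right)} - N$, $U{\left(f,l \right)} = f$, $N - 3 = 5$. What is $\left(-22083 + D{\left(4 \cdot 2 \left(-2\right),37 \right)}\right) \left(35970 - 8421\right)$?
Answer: $-607565646$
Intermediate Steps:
$N = 8$ ($N = 3 + 5 = 8$)
$D{\left(v,A \right)} = -8 + A$ ($D{\left(v,A \right)} = A - 8 = -8 + A$)
$\left(-22083 + D{\left(4 \cdot 2 \left(-2\right),37 \right)}\right) \left(35970 - 8421\right) = \left(-22083 + \left(-8 + 37\right)\right) \left(35970 - 8421\right) = \left(-22083 + 29\right) 27549 = \left(-22054\right) 27549 = -607565646$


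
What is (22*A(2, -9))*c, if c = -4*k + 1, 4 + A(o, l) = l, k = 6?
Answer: 6578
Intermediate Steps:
A(o, l) = -4 + l
c = -23 (c = -4*6 + 1 = -24 + 1 = -23)
(22*A(2, -9))*c = (22*(-4 - 9))*(-23) = (22*(-13))*(-23) = -286*(-23) = 6578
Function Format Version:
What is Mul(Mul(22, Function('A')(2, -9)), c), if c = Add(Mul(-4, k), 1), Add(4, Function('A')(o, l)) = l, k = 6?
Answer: 6578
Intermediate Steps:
Function('A')(o, l) = Add(-4, l)
c = -23 (c = Add(Mul(-4, 6), 1) = Add(-24, 1) = -23)
Mul(Mul(22, Function('A')(2, -9)), c) = Mul(Mul(22, Add(-4, -9)), -23) = Mul(Mul(22, -13), -23) = Mul(-286, -23) = 6578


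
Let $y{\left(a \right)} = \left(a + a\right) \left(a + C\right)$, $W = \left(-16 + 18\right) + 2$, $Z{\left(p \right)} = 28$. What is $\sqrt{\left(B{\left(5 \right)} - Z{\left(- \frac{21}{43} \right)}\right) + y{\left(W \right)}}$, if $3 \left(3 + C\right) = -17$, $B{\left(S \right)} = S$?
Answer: $\frac{i \sqrt{543}}{3} \approx 7.7675 i$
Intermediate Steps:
$C = - \frac{26}{3}$ ($C = -3 + \frac{1}{3} \left(-17\right) = -3 - \frac{17}{3} = - \frac{26}{3} \approx -8.6667$)
$W = 4$ ($W = 2 + 2 = 4$)
$y{\left(a \right)} = 2 a \left(- \frac{26}{3} + a\right)$ ($y{\left(a \right)} = \left(a + a\right) \left(a - \frac{26}{3}\right) = 2 a \left(- \frac{26}{3} + a\right)$)
$\sqrt{\left(B{\left(5 \right)} - Z{\left(- \frac{21}{43} \right)}\right) + y{\left(W \right)}} = \sqrt{\left(5 - 28\right) + \frac{2}{3} \cdot 4 \left(-26 + 3 \cdot 4\right)} = \sqrt{\left(5 - 28\right) + \frac{2}{3} \cdot 4 \left(-26 + 12\right)} = \sqrt{-23 + \frac{2}{3} \cdot 4 \left(-14\right)} = \sqrt{-23 - \frac{112}{3}} = \sqrt{- \frac{181}{3}} = \frac{i \sqrt{543}}{3}$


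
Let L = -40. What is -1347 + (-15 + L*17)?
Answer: -2042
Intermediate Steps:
-1347 + (-15 + L*17) = -1347 + (-15 - 40*17) = -1347 + (-15 - 680) = -1347 - 695 = -2042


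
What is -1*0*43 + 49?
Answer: 49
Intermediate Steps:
-1*0*43 + 49 = 0*43 + 49 = 0 + 49 = 49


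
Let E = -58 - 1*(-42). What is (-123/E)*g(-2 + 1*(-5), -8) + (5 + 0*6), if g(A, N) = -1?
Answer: -43/16 ≈ -2.6875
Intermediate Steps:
E = -16 (E = -58 + 42 = -16)
(-123/E)*g(-2 + 1*(-5), -8) + (5 + 0*6) = -123/(-16)*(-1) + (5 + 0*6) = -123*(-1/16)*(-1) + (5 + 0) = (123/16)*(-1) + 5 = -123/16 + 5 = -43/16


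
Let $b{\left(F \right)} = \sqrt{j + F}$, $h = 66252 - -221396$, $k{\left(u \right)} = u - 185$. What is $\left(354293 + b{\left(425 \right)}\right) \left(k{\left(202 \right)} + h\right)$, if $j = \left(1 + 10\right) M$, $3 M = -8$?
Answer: $101917695845 + \frac{287665 \sqrt{3561}}{3} \approx 1.0192 \cdot 10^{11}$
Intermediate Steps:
$k{\left(u \right)} = -185 + u$
$M = - \frac{8}{3}$ ($M = \frac{1}{3} \left(-8\right) = - \frac{8}{3} \approx -2.6667$)
$h = 287648$ ($h = 66252 + 221396 = 287648$)
$j = - \frac{88}{3}$ ($j = \left(1 + 10\right) \left(- \frac{8}{3}\right) = 11 \left(- \frac{8}{3}\right) = - \frac{88}{3} \approx -29.333$)
$b{\left(F \right)} = \sqrt{- \frac{88}{3} + F}$
$\left(354293 + b{\left(425 \right)}\right) \left(k{\left(202 \right)} + h\right) = \left(354293 + \frac{\sqrt{-264 + 9 \cdot 425}}{3}\right) \left(\left(-185 + 202\right) + 287648\right) = \left(354293 + \frac{\sqrt{-264 + 3825}}{3}\right) \left(17 + 287648\right) = \left(354293 + \frac{\sqrt{3561}}{3}\right) 287665 = 101917695845 + \frac{287665 \sqrt{3561}}{3}$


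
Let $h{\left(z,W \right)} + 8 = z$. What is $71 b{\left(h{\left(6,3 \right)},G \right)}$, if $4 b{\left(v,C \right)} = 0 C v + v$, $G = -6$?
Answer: $- \frac{71}{2} \approx -35.5$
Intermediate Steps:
$h{\left(z,W \right)} = -8 + z$
$b{\left(v,C \right)} = \frac{v}{4}$ ($b{\left(v,C \right)} = \frac{0 C v + v}{4} = \frac{0 v + v}{4} = \frac{0 + v}{4} = \frac{v}{4}$)
$71 b{\left(h{\left(6,3 \right)},G \right)} = 71 \frac{-8 + 6}{4} = 71 \cdot \frac{1}{4} \left(-2\right) = 71 \left(- \frac{1}{2}\right) = - \frac{71}{2}$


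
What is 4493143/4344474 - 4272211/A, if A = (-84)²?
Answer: -3088134332501/5109101424 ≈ -604.44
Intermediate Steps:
A = 7056
4493143/4344474 - 4272211/A = 4493143/4344474 - 4272211/7056 = -3088134332501/5109101424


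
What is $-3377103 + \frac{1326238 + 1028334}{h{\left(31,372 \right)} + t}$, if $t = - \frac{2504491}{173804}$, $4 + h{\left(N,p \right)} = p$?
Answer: $- \frac{207131917509355}{61455381} \approx -3.3704 \cdot 10^{6}$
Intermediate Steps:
$h{\left(N,p \right)} = -4 + p$
$t = - \frac{2504491}{173804}$ ($t = \left(-2504491\right) \frac{1}{173804} = - \frac{2504491}{173804} \approx -14.41$)
$-3377103 + \frac{1326238 + 1028334}{h{\left(31,372 \right)} + t} = -3377103 + \frac{1326238 + 1028334}{\left(-4 + 372\right) - \frac{2504491}{173804}} = -3377103 + \frac{2354572}{368 - \frac{2504491}{173804}} = -3377103 + \frac{2354572}{\frac{61455381}{173804}} = -3377103 + 2354572 \cdot \frac{173804}{61455381} = -3377103 + \frac{409234031888}{61455381} = - \frac{207131917509355}{61455381}$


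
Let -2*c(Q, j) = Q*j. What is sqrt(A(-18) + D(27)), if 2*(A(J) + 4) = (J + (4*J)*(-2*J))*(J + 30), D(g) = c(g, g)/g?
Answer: I*sqrt(62710)/2 ≈ 125.21*I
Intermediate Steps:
c(Q, j) = -Q*j/2
D(g) = -g/2 (D(g) = (-g*g/2)/g = (-g**2/2)/g = -g/2)
A(J) = -4 + (30 + J)*(J - 8*J**2)/2 (A(J) = -4 + ((J + (4*J)*(-2*J))*(J + 30))/2 = -4 + ((J - 8*J**2)*(30 + J))/2 = -4 + ((30 + J)*(J - 8*J**2))/2 = -4 + (30 + J)*(J - 8*J**2)/2)
sqrt(A(-18) + D(27)) = sqrt((-4 - 4*(-18)**3 + 15*(-18) - 239/2*(-18)**2) - 1/2*27) = sqrt((-4 - 4*(-5832) - 270 - 239/2*324) - 27/2) = sqrt((-4 + 23328 - 270 - 38718) - 27/2) = sqrt(-15664 - 27/2) = sqrt(-31355/2) = I*sqrt(62710)/2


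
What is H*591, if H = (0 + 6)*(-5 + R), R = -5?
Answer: -35460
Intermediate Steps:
H = -60 (H = (0 + 6)*(-5 - 5) = 6*(-10) = -60)
H*591 = -60*591 = -35460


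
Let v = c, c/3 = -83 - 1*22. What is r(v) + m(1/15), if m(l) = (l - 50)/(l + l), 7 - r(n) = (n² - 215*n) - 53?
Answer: -334529/2 ≈ -1.6726e+5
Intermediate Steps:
c = -315 (c = 3*(-83 - 1*22) = 3*(-83 - 22) = 3*(-105) = -315)
v = -315
r(n) = 60 - n² + 215*n (r(n) = 7 - ((n² - 215*n) - 53) = 7 - (-53 + n² - 215*n) = 7 + (53 - n² + 215*n) = 60 - n² + 215*n)
m(l) = (-50 + l)/(2*l) (m(l) = (-50 + l)/((2*l)) = (-50 + l)*(1/(2*l)) = (-50 + l)/(2*l))
r(v) + m(1/15) = (60 - 1*(-315)² + 215*(-315)) + (-50 + 1/15)/(2*(1/15)) = (60 - 1*99225 - 67725) + (-50 + 1/15)/(2*(1/15)) = (60 - 99225 - 67725) + (½)*15*(-749/15) = -166890 - 749/2 = -334529/2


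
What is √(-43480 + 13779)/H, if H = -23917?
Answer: -I*√29701/23917 ≈ -0.0072057*I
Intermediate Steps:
√(-43480 + 13779)/H = √(-43480 + 13779)/(-23917) = √(-29701)*(-1/23917) = (I*√29701)*(-1/23917) = -I*√29701/23917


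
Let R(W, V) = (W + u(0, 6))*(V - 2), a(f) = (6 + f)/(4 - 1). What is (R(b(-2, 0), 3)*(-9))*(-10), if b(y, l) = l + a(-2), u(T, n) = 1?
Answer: 210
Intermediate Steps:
a(f) = 2 + f/3 (a(f) = (6 + f)/3 = (6 + f)*(1/3) = 2 + f/3)
b(y, l) = 4/3 + l (b(y, l) = l + (2 + (1/3)*(-2)) = l + (2 - 2/3) = l + 4/3 = 4/3 + l)
R(W, V) = (1 + W)*(-2 + V) (R(W, V) = (W + 1)*(V - 2) = (1 + W)*(-2 + V))
(R(b(-2, 0), 3)*(-9))*(-10) = ((-2 + 3 - 2*(4/3 + 0) + 3*(4/3 + 0))*(-9))*(-10) = ((-2 + 3 - 2*4/3 + 3*(4/3))*(-9))*(-10) = ((-2 + 3 - 8/3 + 4)*(-9))*(-10) = ((7/3)*(-9))*(-10) = -21*(-10) = 210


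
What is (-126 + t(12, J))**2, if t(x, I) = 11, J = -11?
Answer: 13225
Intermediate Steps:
(-126 + t(12, J))**2 = (-126 + 11)**2 = (-115)**2 = 13225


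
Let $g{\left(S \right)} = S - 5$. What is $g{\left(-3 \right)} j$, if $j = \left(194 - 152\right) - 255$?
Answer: $1704$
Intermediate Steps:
$j = -213$ ($j = \left(194 - 152\right) - 255 = 42 - 255 = -213$)
$g{\left(S \right)} = -5 + S$
$g{\left(-3 \right)} j = \left(-5 - 3\right) \left(-213\right) = \left(-8\right) \left(-213\right) = 1704$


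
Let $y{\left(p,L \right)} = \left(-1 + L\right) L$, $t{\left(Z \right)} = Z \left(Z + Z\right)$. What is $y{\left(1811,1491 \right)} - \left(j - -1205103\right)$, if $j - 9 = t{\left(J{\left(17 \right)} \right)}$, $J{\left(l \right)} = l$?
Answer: $1015900$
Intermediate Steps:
$t{\left(Z \right)} = 2 Z^{2}$ ($t{\left(Z \right)} = Z 2 Z = 2 Z^{2}$)
$j = 587$ ($j = 9 + 2 \cdot 17^{2} = 9 + 2 \cdot 289 = 9 + 578 = 587$)
$y{\left(p,L \right)} = L \left(-1 + L\right)$
$y{\left(1811,1491 \right)} - \left(j - -1205103\right) = 1491 \left(-1 + 1491\right) - \left(587 - -1205103\right) = 1491 \cdot 1490 - \left(587 + 1205103\right) = 2221590 - 1205690 = 1015900$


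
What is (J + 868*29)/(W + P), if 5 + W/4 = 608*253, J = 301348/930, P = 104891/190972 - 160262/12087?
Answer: 9122050663466952/220130854921010135 ≈ 0.041439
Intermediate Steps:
P = -29337737147/2308278564 (P = 104891*(1/190972) - 160262*1/12087 = 104891/190972 - 160262/12087 = -29337737147/2308278564 ≈ -12.710)
J = 150674/465 (J = 301348*(1/930) = 150674/465 ≈ 324.03)
W = 615276 (W = -20 + 4*(608*253) = -20 + 4*153824 = -20 + 615296 = 615276)
(J + 868*29)/(W + P) = (150674/465 + 868*29)/(615276 - 29337737147/2308278564) = (150674/465 + 25172)/(1420199064006517/2308278564) = (11855654/465)*(2308278564/1420199064006517) = 9122050663466952/220130854921010135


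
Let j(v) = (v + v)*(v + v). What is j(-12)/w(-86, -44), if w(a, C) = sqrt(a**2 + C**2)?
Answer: 288*sqrt(2333)/2333 ≈ 5.9626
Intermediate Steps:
w(a, C) = sqrt(C**2 + a**2)
j(v) = 4*v**2 (j(v) = (2*v)*(2*v) = 4*v**2)
j(-12)/w(-86, -44) = (4*(-12)**2)/(sqrt((-44)**2 + (-86)**2)) = (4*144)/(sqrt(1936 + 7396)) = 576/(sqrt(9332)) = 576/((2*sqrt(2333))) = 576*(sqrt(2333)/4666) = 288*sqrt(2333)/2333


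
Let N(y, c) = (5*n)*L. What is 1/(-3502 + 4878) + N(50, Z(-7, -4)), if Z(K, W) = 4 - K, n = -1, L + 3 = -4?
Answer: 48161/1376 ≈ 35.001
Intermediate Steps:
L = -7 (L = -3 - 4 = -7)
N(y, c) = 35 (N(y, c) = (5*(-1))*(-7) = -5*(-7) = 35)
1/(-3502 + 4878) + N(50, Z(-7, -4)) = 1/(-3502 + 4878) + 35 = 1/1376 + 35 = 48161/1376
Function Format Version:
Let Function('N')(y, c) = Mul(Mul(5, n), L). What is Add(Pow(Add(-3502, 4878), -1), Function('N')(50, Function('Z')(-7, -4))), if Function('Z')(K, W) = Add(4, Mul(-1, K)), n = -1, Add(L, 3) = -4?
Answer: Rational(48161, 1376) ≈ 35.001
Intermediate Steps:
L = -7 (L = Add(-3, -4) = -7)
Function('N')(y, c) = 35 (Function('N')(y, c) = Mul(Mul(5, -1), -7) = Mul(-5, -7) = 35)
Add(Pow(Add(-3502, 4878), -1), Function('N')(50, Function('Z')(-7, -4))) = Add(Pow(Add(-3502, 4878), -1), 35) = Add(Pow(1376, -1), 35) = Add(Rational(1, 1376), 35) = Rational(48161, 1376)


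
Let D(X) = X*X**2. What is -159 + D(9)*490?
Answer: 357051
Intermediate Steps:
D(X) = X**3
-159 + D(9)*490 = -159 + 9**3*490 = -159 + 729*490 = -159 + 357210 = 357051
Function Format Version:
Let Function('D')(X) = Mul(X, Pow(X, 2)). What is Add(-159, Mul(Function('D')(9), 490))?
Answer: 357051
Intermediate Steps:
Function('D')(X) = Pow(X, 3)
Add(-159, Mul(Function('D')(9), 490)) = Add(-159, Mul(Pow(9, 3), 490)) = Add(-159, Mul(729, 490)) = Add(-159, 357210) = 357051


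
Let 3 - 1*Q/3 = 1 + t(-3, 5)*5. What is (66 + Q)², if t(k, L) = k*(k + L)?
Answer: 26244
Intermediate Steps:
t(k, L) = k*(L + k)
Q = 96 (Q = 9 - 3*(1 - 3*(5 - 3)*5) = 9 - 3*(1 - 3*2*5) = 9 - 3*(1 - 6*5) = 9 - 3*(1 - 30) = 9 - 3*(-29) = 9 + 87 = 96)
(66 + Q)² = (66 + 96)² = 162² = 26244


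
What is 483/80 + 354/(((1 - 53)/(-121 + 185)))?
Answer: -446841/1040 ≈ -429.65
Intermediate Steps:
483/80 + 354/(((1 - 53)/(-121 + 185))) = 483*(1/80) + 354/((-52/64)) = 483/80 + 354/((-52*1/64)) = 483/80 + 354/(-13/16) = 483/80 + 354*(-16/13) = 483/80 - 5664/13 = -446841/1040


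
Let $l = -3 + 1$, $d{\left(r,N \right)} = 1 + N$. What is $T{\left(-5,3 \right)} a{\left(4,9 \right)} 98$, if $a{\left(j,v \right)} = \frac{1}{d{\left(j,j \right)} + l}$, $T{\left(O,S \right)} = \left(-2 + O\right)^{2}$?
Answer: $\frac{4802}{3} \approx 1600.7$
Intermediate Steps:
$l = -2$
$a{\left(j,v \right)} = \frac{1}{-1 + j}$ ($a{\left(j,v \right)} = \frac{1}{\left(1 + j\right) - 2} = \frac{1}{-1 + j}$)
$T{\left(-5,3 \right)} a{\left(4,9 \right)} 98 = \frac{\left(-2 - 5\right)^{2}}{-1 + 4} \cdot 98 = \frac{\left(-7\right)^{2}}{3} \cdot 98 = 49 \cdot \frac{1}{3} \cdot 98 = \frac{49}{3} \cdot 98 = \frac{4802}{3}$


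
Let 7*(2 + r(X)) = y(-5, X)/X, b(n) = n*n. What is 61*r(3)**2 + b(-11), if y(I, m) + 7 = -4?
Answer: 224710/441 ≈ 509.55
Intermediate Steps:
b(n) = n**2
y(I, m) = -11 (y(I, m) = -7 - 4 = -11)
r(X) = -2 - 11/(7*X) (r(X) = -2 + (-11/X)/7 = -2 - 11/(7*X))
61*r(3)**2 + b(-11) = 61*(-2 - 11/7/3)**2 + (-11)**2 = 61*(-2 - 11/7*1/3)**2 + 121 = 61*(-2 - 11/21)**2 + 121 = 61*(-53/21)**2 + 121 = 61*(2809/441) + 121 = 171349/441 + 121 = 224710/441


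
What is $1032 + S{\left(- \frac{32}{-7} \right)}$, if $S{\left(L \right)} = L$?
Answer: $\frac{7256}{7} \approx 1036.6$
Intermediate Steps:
$1032 + S{\left(- \frac{32}{-7} \right)} = 1032 - \frac{32}{-7} = 1032 - - \frac{32}{7} = 1032 + \frac{32}{7} = \frac{7256}{7}$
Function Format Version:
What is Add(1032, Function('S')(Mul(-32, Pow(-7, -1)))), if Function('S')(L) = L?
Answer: Rational(7256, 7) ≈ 1036.6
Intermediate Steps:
Add(1032, Function('S')(Mul(-32, Pow(-7, -1)))) = Add(1032, Mul(-32, Pow(-7, -1))) = Add(1032, Mul(-32, Rational(-1, 7))) = Add(1032, Rational(32, 7)) = Rational(7256, 7)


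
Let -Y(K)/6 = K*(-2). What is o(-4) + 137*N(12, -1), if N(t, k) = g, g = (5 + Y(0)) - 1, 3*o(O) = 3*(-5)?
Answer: 543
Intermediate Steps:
Y(K) = 12*K (Y(K) = -6*K*(-2) = -(-12)*K = 12*K)
o(O) = -5 (o(O) = (3*(-5))/3 = (⅓)*(-15) = -5)
g = 4 (g = (5 + 12*0) - 1 = (5 + 0) - 1 = 5 - 1 = 4)
N(t, k) = 4
o(-4) + 137*N(12, -1) = -5 + 137*4 = -5 + 548 = 543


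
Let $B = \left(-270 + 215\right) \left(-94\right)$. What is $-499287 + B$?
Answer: $-494117$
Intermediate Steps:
$B = 5170$ ($B = \left(-55\right) \left(-94\right) = 5170$)
$-499287 + B = -499287 + 5170 = -494117$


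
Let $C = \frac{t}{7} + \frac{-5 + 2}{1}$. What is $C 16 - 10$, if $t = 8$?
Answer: $- \frac{278}{7} \approx -39.714$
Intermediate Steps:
$C = - \frac{13}{7}$ ($C = \frac{8}{7} + \frac{-5 + 2}{1} = 8 \cdot \frac{1}{7} - 3 = \frac{8}{7} - 3 = - \frac{13}{7} \approx -1.8571$)
$C 16 - 10 = \left(- \frac{13}{7}\right) 16 - 10 = - \frac{208}{7} - 10 = - \frac{278}{7}$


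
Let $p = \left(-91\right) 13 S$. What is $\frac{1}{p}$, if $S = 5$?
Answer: $- \frac{1}{5915} \approx -0.00016906$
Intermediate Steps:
$p = -5915$ ($p = \left(-91\right) 13 \cdot 5 = \left(-1183\right) 5 = -5915$)
$\frac{1}{p} = \frac{1}{-5915} = - \frac{1}{5915}$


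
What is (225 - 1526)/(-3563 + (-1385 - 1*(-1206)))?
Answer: 1301/3742 ≈ 0.34767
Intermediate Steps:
(225 - 1526)/(-3563 + (-1385 - 1*(-1206))) = -1301/(-3563 + (-1385 + 1206)) = -1301/(-3563 - 179) = -1301/(-3742) = -1301*(-1/3742) = 1301/3742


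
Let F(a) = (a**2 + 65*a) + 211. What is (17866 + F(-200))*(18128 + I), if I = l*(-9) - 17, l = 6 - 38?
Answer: 829371723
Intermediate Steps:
l = -32
F(a) = 211 + a**2 + 65*a
I = 271 (I = -32*(-9) - 17 = 288 - 17 = 271)
(17866 + F(-200))*(18128 + I) = (17866 + (211 + (-200)**2 + 65*(-200)))*(18128 + 271) = (17866 + (211 + 40000 - 13000))*18399 = (17866 + 27211)*18399 = 45077*18399 = 829371723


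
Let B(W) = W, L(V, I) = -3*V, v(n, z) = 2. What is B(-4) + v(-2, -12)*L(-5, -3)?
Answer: 26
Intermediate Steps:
B(-4) + v(-2, -12)*L(-5, -3) = -4 + 2*(-3*(-5)) = -4 + 2*15 = -4 + 30 = 26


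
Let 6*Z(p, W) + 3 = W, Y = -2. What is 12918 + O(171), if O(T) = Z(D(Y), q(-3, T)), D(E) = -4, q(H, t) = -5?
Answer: 38750/3 ≈ 12917.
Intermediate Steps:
Z(p, W) = -½ + W/6
O(T) = -4/3 (O(T) = -½ + (⅙)*(-5) = -½ - ⅚ = -4/3)
12918 + O(171) = 12918 - 4/3 = 38750/3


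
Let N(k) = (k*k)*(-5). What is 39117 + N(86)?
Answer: 2137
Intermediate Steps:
N(k) = -5*k**2 (N(k) = k**2*(-5) = -5*k**2)
39117 + N(86) = 39117 - 5*86**2 = 39117 - 5*7396 = 39117 - 36980 = 2137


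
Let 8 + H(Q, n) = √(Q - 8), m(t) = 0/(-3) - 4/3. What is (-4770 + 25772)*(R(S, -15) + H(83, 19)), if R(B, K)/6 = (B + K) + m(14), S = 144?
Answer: 15919516 + 105010*√3 ≈ 1.6101e+7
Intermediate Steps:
m(t) = -4/3 (m(t) = 0*(-⅓) - 4*⅓ = 0 - 4/3 = -4/3)
R(B, K) = -8 + 6*B + 6*K (R(B, K) = 6*((B + K) - 4/3) = 6*(-4/3 + B + K) = -8 + 6*B + 6*K)
H(Q, n) = -8 + √(-8 + Q) (H(Q, n) = -8 + √(Q - 8) = -8 + √(-8 + Q))
(-4770 + 25772)*(R(S, -15) + H(83, 19)) = (-4770 + 25772)*((-8 + 6*144 + 6*(-15)) + (-8 + √(-8 + 83))) = 21002*((-8 + 864 - 90) + (-8 + √75)) = 21002*(766 + (-8 + 5*√3)) = 21002*(758 + 5*√3) = 15919516 + 105010*√3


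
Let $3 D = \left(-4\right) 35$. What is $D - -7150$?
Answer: $\frac{21310}{3} \approx 7103.3$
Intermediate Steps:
$D = - \frac{140}{3}$ ($D = \frac{\left(-4\right) 35}{3} = \frac{1}{3} \left(-140\right) = - \frac{140}{3} \approx -46.667$)
$D - -7150 = - \frac{140}{3} - -7150 = - \frac{140}{3} + 7150 = \frac{21310}{3}$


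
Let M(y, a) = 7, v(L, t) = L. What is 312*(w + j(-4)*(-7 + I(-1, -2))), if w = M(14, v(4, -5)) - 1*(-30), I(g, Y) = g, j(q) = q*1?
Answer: 21528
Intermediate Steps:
j(q) = q
w = 37 (w = 7 - 1*(-30) = 7 + 30 = 37)
312*(w + j(-4)*(-7 + I(-1, -2))) = 312*(37 - 4*(-7 - 1)) = 312*(37 - 4*(-8)) = 312*(37 + 32) = 312*69 = 21528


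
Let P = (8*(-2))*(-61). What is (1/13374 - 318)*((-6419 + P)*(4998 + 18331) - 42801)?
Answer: 270109066044094/6687 ≈ 4.0393e+10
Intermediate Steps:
P = 976 (P = -16*(-61) = 976)
(1/13374 - 318)*((-6419 + P)*(4998 + 18331) - 42801) = (1/13374 - 318)*((-6419 + 976)*(4998 + 18331) - 42801) = (1/13374 - 318)*(-5443*23329 - 42801) = -4252931*(-126979747 - 42801)/13374 = -4252931/13374*(-127022548) = 270109066044094/6687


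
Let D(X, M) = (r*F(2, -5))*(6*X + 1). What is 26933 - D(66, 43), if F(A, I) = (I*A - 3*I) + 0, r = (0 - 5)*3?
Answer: 56708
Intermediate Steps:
r = -15 (r = -5*3 = -15)
F(A, I) = -3*I + A*I (F(A, I) = (A*I - 3*I) + 0 = (-3*I + A*I) + 0 = -3*I + A*I)
D(X, M) = -75 - 450*X (D(X, M) = (-(-75)*(-3 + 2))*(6*X + 1) = (-(-75)*(-1))*(1 + 6*X) = (-15*5)*(1 + 6*X) = -75*(1 + 6*X) = -75 - 450*X)
26933 - D(66, 43) = 26933 - (-75 - 450*66) = 26933 - (-75 - 29700) = 26933 - 1*(-29775) = 26933 + 29775 = 56708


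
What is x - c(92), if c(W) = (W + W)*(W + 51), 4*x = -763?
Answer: -106011/4 ≈ -26503.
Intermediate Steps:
x = -763/4 (x = (¼)*(-763) = -763/4 ≈ -190.75)
c(W) = 2*W*(51 + W) (c(W) = (2*W)*(51 + W) = 2*W*(51 + W))
x - c(92) = -763/4 - 2*92*(51 + 92) = -763/4 - 2*92*143 = -763/4 - 1*26312 = -763/4 - 26312 = -106011/4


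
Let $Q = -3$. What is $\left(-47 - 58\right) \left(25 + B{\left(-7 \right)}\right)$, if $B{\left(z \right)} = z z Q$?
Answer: $12810$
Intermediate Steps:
$B{\left(z \right)} = - 3 z^{2}$ ($B{\left(z \right)} = z z \left(-3\right) = z^{2} \left(-3\right) = - 3 z^{2}$)
$\left(-47 - 58\right) \left(25 + B{\left(-7 \right)}\right) = \left(-47 - 58\right) \left(25 - 3 \left(-7\right)^{2}\right) = - 105 \left(25 - 147\right) = \left(-105\right) \left(-122\right) = 12810$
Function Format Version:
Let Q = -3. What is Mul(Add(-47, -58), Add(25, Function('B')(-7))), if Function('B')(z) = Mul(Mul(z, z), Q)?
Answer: 12810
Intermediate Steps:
Function('B')(z) = Mul(-3, Pow(z, 2)) (Function('B')(z) = Mul(Mul(z, z), -3) = Mul(Pow(z, 2), -3) = Mul(-3, Pow(z, 2)))
Mul(Add(-47, -58), Add(25, Function('B')(-7))) = Mul(Add(-47, -58), Add(25, Mul(-3, Pow(-7, 2)))) = Mul(-105, Add(25, Mul(-3, 49))) = Mul(-105, Add(25, -147)) = Mul(-105, -122) = 12810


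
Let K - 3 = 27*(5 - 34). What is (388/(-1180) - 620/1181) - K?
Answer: 271450643/348395 ≈ 779.15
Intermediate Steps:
K = -780 (K = 3 + 27*(5 - 34) = 3 + 27*(-29) = 3 - 783 = -780)
(388/(-1180) - 620/1181) - K = (388/(-1180) - 620/1181) - 1*(-780) = (388*(-1/1180) - 620*1/1181) + 780 = (-97/295 - 620/1181) + 780 = -297457/348395 + 780 = 271450643/348395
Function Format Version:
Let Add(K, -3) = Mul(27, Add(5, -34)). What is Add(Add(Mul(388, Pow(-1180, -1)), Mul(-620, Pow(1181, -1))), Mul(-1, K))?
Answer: Rational(271450643, 348395) ≈ 779.15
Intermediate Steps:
K = -780 (K = Add(3, Mul(27, Add(5, -34))) = Add(3, Mul(27, -29)) = Add(3, -783) = -780)
Add(Add(Mul(388, Pow(-1180, -1)), Mul(-620, Pow(1181, -1))), Mul(-1, K)) = Add(Add(Mul(388, Pow(-1180, -1)), Mul(-620, Pow(1181, -1))), Mul(-1, -780)) = Add(Add(Mul(388, Rational(-1, 1180)), Mul(-620, Rational(1, 1181))), 780) = Add(Add(Rational(-97, 295), Rational(-620, 1181)), 780) = Add(Rational(-297457, 348395), 780) = Rational(271450643, 348395)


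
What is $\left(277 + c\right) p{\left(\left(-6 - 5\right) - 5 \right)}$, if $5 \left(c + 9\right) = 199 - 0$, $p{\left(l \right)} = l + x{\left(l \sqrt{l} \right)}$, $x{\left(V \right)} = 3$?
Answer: $- \frac{20007}{5} \approx -4001.4$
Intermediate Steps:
$p{\left(l \right)} = 3 + l$ ($p{\left(l \right)} = l + 3 = 3 + l$)
$c = \frac{154}{5}$ ($c = -9 + \frac{199 - 0}{5} = -9 + \frac{199 + 0}{5} = -9 + \frac{1}{5} \cdot 199 = -9 + \frac{199}{5} = \frac{154}{5} \approx 30.8$)
$\left(277 + c\right) p{\left(\left(-6 - 5\right) - 5 \right)} = \left(277 + \frac{154}{5}\right) \left(3 - 16\right) = \frac{1539 \left(3 - 16\right)}{5} = \frac{1539}{5} \left(-13\right) = - \frac{20007}{5}$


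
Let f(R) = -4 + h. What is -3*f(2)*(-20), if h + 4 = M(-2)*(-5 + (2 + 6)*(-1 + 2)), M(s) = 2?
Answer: -120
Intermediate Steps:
h = 2 (h = -4 + 2*(-5 + (2 + 6)*(-1 + 2)) = -4 + 2*(-5 + 8*1) = -4 + 2*(-5 + 8) = -4 + 2*3 = -4 + 6 = 2)
f(R) = -2 (f(R) = -4 + 2 = -2)
-3*f(2)*(-20) = -3*(-2)*(-20) = 6*(-20) = -120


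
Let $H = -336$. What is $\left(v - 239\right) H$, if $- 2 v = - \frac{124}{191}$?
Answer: $\frac{15317232}{191} \approx 80195.0$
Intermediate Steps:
$v = \frac{62}{191}$ ($v = - \frac{\left(-124\right) \frac{1}{191}}{2} = \left(- \frac{1}{2}\right) \left(- \frac{124}{191}\right) = \frac{62}{191} \approx 0.32461$)
$\left(v - 239\right) H = \left(\frac{62}{191} - 239\right) \left(-336\right) = \left(- \frac{45587}{191}\right) \left(-336\right) = \frac{15317232}{191}$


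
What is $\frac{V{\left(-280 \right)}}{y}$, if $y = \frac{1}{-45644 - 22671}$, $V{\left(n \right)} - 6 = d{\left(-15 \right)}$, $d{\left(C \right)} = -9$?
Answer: $204945$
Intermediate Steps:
$V{\left(n \right)} = -3$ ($V{\left(n \right)} = 6 - 9 = -3$)
$y = - \frac{1}{68315}$ ($y = \frac{1}{-68315} = - \frac{1}{68315} \approx -1.4638 \cdot 10^{-5}$)
$\frac{V{\left(-280 \right)}}{y} = - \frac{3}{- \frac{1}{68315}} = \left(-3\right) \left(-68315\right) = 204945$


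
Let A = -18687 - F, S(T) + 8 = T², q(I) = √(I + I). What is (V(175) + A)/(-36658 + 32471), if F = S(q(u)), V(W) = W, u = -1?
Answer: 18502/4187 ≈ 4.4189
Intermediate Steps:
q(I) = √2*√I (q(I) = √(2*I) = √2*√I)
S(T) = -8 + T²
F = -10 (F = -8 + (√2*√(-1))² = -8 + (√2*I)² = -8 + (I*√2)² = -8 - 2 = -10)
A = -18677 (A = -18687 - 1*(-10) = -18687 + 10 = -18677)
(V(175) + A)/(-36658 + 32471) = (175 - 18677)/(-36658 + 32471) = -18502/(-4187) = -18502*(-1/4187) = 18502/4187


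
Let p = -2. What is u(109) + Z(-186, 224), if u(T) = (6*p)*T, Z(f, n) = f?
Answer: -1494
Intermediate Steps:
u(T) = -12*T (u(T) = (6*(-2))*T = -12*T)
u(109) + Z(-186, 224) = -12*109 - 186 = -1308 - 186 = -1494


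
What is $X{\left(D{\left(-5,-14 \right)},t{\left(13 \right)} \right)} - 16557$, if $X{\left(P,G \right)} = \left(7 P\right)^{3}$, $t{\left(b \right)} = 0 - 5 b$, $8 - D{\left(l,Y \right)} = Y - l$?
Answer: $1668602$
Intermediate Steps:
$D{\left(l,Y \right)} = 8 + l - Y$ ($D{\left(l,Y \right)} = 8 - \left(Y - l\right) = 8 + l - Y$)
$t{\left(b \right)} = - 5 b$
$X{\left(P,G \right)} = 343 P^{3}$
$X{\left(D{\left(-5,-14 \right)},t{\left(13 \right)} \right)} - 16557 = 343 \left(8 - 5 - -14\right)^{3} - 16557 = 343 \left(8 - 5 + 14\right)^{3} - 16557 = 343 \cdot 17^{3} - 16557 = 343 \cdot 4913 - 16557 = 1685159 - 16557 = 1668602$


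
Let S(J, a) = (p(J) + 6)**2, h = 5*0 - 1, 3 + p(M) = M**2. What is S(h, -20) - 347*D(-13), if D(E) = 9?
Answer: -3107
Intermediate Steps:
p(M) = -3 + M**2
h = -1 (h = 0 - 1 = -1)
S(J, a) = (3 + J**2)**2 (S(J, a) = ((-3 + J**2) + 6)**2 = (3 + J**2)**2)
S(h, -20) - 347*D(-13) = (3 + (-1)**2)**2 - 347*9 = (3 + 1)**2 - 3123 = 4**2 - 3123 = 16 - 3123 = -3107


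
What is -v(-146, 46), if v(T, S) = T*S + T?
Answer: 6862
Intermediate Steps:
v(T, S) = T + S*T (v(T, S) = S*T + T = T + S*T)
-v(-146, 46) = -(-146)*(1 + 46) = -(-146)*47 = -1*(-6862) = 6862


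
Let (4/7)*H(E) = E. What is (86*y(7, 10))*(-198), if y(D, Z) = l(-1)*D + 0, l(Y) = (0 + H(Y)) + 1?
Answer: 89397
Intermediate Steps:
H(E) = 7*E/4
l(Y) = 1 + 7*Y/4 (l(Y) = (0 + 7*Y/4) + 1 = 7*Y/4 + 1 = 1 + 7*Y/4)
y(D, Z) = -3*D/4 (y(D, Z) = (1 + (7/4)*(-1))*D + 0 = (1 - 7/4)*D + 0 = -3*D/4 + 0 = -3*D/4)
(86*y(7, 10))*(-198) = (86*(-3/4*7))*(-198) = (86*(-21/4))*(-198) = -903/2*(-198) = 89397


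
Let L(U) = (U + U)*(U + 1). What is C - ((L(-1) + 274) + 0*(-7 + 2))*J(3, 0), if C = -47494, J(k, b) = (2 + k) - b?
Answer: -48864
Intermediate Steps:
L(U) = 2*U*(1 + U) (L(U) = (2*U)*(1 + U) = 2*U*(1 + U))
J(k, b) = 2 + k - b
C - ((L(-1) + 274) + 0*(-7 + 2))*J(3, 0) = -47494 - ((2*(-1)*(1 - 1) + 274) + 0*(-7 + 2))*(2 + 3 - 1*0) = -47494 - ((2*(-1)*0 + 274) + 0*(-5))*(2 + 3 + 0) = -47494 - ((0 + 274) + 0)*5 = -47494 - (274 + 0)*5 = -47494 - 274*5 = -47494 - 1*1370 = -47494 - 1370 = -48864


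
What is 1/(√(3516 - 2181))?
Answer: √1335/1335 ≈ 0.027369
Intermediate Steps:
1/(√(3516 - 2181)) = 1/(√1335) = √1335/1335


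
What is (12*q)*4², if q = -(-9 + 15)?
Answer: -1152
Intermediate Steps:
q = -6 (q = -1*6 = -6)
(12*q)*4² = (12*(-6))*4² = -72*16 = -1152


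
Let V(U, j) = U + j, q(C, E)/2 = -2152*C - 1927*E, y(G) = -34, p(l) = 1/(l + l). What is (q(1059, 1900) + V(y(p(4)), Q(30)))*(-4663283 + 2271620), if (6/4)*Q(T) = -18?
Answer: 28414348387866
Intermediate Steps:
p(l) = 1/(2*l)
Q(T) = -12 (Q(T) = (2/3)*(-18) = -12)
q(C, E) = -4304*C - 3854*E (q(C, E) = 2*(-2152*C - 1927*E) = -4304*C - 3854*E)
(q(1059, 1900) + V(y(p(4)), Q(30)))*(-4663283 + 2271620) = ((-4304*1059 - 3854*1900) + (-34 - 12))*(-4663283 + 2271620) = ((-4557936 - 7322600) - 46)*(-2391663) = (-11880536 - 46)*(-2391663) = -11880582*(-2391663) = 28414348387866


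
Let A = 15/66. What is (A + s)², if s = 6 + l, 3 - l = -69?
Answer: 2961841/484 ≈ 6119.5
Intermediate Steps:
l = 72 (l = 3 - 1*(-69) = 3 + 69 = 72)
s = 78 (s = 6 + 72 = 78)
A = 5/22 (A = 15*(1/66) = 5/22 ≈ 0.22727)
(A + s)² = (5/22 + 78)² = (1721/22)² = 2961841/484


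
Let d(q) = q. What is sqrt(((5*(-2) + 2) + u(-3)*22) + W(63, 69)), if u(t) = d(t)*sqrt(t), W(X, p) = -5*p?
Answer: sqrt(-353 - 66*I*sqrt(3)) ≈ 3.004 - 19.027*I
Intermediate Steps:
u(t) = t**(3/2) (u(t) = t*sqrt(t) = t**(3/2))
sqrt(((5*(-2) + 2) + u(-3)*22) + W(63, 69)) = sqrt(((5*(-2) + 2) + (-3)**(3/2)*22) - 5*69) = sqrt(((-10 + 2) - 3*I*sqrt(3)*22) - 345) = sqrt((-8 - 66*I*sqrt(3)) - 345) = sqrt(-353 - 66*I*sqrt(3))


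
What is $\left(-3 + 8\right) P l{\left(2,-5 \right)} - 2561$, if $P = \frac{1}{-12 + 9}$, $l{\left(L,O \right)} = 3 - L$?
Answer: $- \frac{7688}{3} \approx -2562.7$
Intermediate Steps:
$P = - \frac{1}{3}$ ($P = \frac{1}{-3} = - \frac{1}{3} \approx -0.33333$)
$\left(-3 + 8\right) P l{\left(2,-5 \right)} - 2561 = \left(-3 + 8\right) \left(- \frac{1}{3}\right) \left(3 - 2\right) - 2561 = 5 \left(- \frac{1}{3}\right) \left(3 - 2\right) - 2561 = \left(- \frac{5}{3}\right) 1 - 2561 = - \frac{5}{3} - 2561 = - \frac{7688}{3}$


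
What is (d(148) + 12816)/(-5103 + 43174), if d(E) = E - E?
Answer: 12816/38071 ≈ 0.33663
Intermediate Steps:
d(E) = 0
(d(148) + 12816)/(-5103 + 43174) = (0 + 12816)/(-5103 + 43174) = 12816/38071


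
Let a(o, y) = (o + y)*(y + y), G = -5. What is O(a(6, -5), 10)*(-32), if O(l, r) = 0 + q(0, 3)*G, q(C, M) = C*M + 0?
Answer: 0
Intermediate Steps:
q(C, M) = C*M
a(o, y) = 2*y*(o + y) (a(o, y) = (o + y)*(2*y) = 2*y*(o + y))
O(l, r) = 0 (O(l, r) = 0 + (0*3)*(-5) = 0 + 0*(-5) = 0 + 0 = 0)
O(a(6, -5), 10)*(-32) = 0*(-32) = 0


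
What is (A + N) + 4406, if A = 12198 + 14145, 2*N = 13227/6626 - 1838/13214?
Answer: 2692339638531/87555964 ≈ 30750.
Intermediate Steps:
N = 81301495/87555964 (N = (13227/6626 - 1838/13214)/2 = (13227*(1/6626) - 1838*1/13214)/2 = (13227/6626 - 919/6607)/2 = (1/2)*(81301495/43777982) = 81301495/87555964 ≈ 0.92857)
A = 26343
(A + N) + 4406 = (26343 + 81301495/87555964) + 4406 = 2306568061147/87555964 + 4406 = 2692339638531/87555964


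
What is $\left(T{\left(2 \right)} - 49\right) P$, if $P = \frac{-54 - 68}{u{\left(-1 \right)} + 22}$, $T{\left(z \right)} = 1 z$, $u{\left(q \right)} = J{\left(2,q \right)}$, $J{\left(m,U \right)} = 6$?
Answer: $\frac{2867}{14} \approx 204.79$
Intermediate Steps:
$u{\left(q \right)} = 6$
$T{\left(z \right)} = z$
$P = - \frac{61}{14}$ ($P = \frac{-54 - 68}{6 + 22} = - \frac{122}{28} = \left(-122\right) \frac{1}{28} = - \frac{61}{14} \approx -4.3571$)
$\left(T{\left(2 \right)} - 49\right) P = \left(2 - 49\right) \left(- \frac{61}{14}\right) = \left(-47\right) \left(- \frac{61}{14}\right) = \frac{2867}{14}$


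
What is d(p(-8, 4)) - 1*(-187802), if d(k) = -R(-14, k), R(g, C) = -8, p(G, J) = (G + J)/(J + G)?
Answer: 187810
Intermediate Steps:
p(G, J) = 1 (p(G, J) = (G + J)/(G + J) = 1)
d(k) = 8 (d(k) = -1*(-8) = 8)
d(p(-8, 4)) - 1*(-187802) = 8 - 1*(-187802) = 8 + 187802 = 187810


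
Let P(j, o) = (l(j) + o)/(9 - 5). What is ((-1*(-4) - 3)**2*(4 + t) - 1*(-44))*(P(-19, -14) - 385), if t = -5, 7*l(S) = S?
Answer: -468571/28 ≈ -16735.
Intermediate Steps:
l(S) = S/7
P(j, o) = o/4 + j/28 (P(j, o) = (j/7 + o)/(9 - 5) = (o + j/7)/4 = (o + j/7)*(1/4) = o/4 + j/28)
((-1*(-4) - 3)**2*(4 + t) - 1*(-44))*(P(-19, -14) - 385) = ((-1*(-4) - 3)**2*(4 - 5) - 1*(-44))*(((1/4)*(-14) + (1/28)*(-19)) - 385) = ((4 - 3)**2*(-1) + 44)*((-7/2 - 19/28) - 385) = (1**2*(-1) + 44)*(-117/28 - 385) = (1*(-1) + 44)*(-10897/28) = (-1 + 44)*(-10897/28) = 43*(-10897/28) = -468571/28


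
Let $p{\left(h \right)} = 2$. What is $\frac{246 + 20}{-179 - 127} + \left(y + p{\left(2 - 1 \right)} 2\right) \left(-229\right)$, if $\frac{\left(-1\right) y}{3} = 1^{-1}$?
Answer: $- \frac{35170}{153} \approx -229.87$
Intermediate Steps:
$y = -3$ ($y = - \frac{3}{1} = \left(-3\right) 1 = -3$)
$\frac{246 + 20}{-179 - 127} + \left(y + p{\left(2 - 1 \right)} 2\right) \left(-229\right) = \frac{246 + 20}{-179 - 127} + \left(-3 + 2 \cdot 2\right) \left(-229\right) = \frac{266}{-306} + \left(-3 + 4\right) \left(-229\right) = 266 \left(- \frac{1}{306}\right) + 1 \left(-229\right) = - \frac{133}{153} - 229 = - \frac{35170}{153}$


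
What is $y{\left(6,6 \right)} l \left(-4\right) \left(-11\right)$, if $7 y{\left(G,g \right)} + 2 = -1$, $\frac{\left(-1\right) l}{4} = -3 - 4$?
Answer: $-528$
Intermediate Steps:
$l = 28$ ($l = - 4 \left(-3 - 4\right) = \left(-4\right) \left(-7\right) = 28$)
$y{\left(G,g \right)} = - \frac{3}{7}$ ($y{\left(G,g \right)} = - \frac{2}{7} + \frac{1}{7} \left(-1\right) = - \frac{2}{7} - \frac{1}{7} = - \frac{3}{7}$)
$y{\left(6,6 \right)} l \left(-4\right) \left(-11\right) = - \frac{3 \cdot 28 \left(-4\right)}{7} \left(-11\right) = \left(- \frac{3}{7}\right) \left(-112\right) \left(-11\right) = 48 \left(-11\right) = -528$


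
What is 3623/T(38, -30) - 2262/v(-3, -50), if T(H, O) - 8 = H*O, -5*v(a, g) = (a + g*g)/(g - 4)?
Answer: -700404311/2826604 ≈ -247.79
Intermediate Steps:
v(a, g) = -(a + g**2)/(5*(-4 + g)) (v(a, g) = -(a + g*g)/(5*(g - 4)) = -(a + g**2)/(5*(-4 + g)))
T(H, O) = 8 + H*O
3623/T(38, -30) - 2262/v(-3, -50) = 3623/(8 + 38*(-30)) - 2262*5*(-4 - 50)/(-1*(-3) - 1*(-50)**2) = 3623/(8 - 1140) - 2262*(-270/(3 - 1*2500)) = 3623/(-1132) - 2262*(-270/(3 - 2500)) = 3623*(-1/1132) - 2262/((1/5)*(-1/54)*(-2497)) = -3623/1132 - 2262/2497/270 = -3623/1132 - 2262*270/2497 = -3623/1132 - 610740/2497 = -700404311/2826604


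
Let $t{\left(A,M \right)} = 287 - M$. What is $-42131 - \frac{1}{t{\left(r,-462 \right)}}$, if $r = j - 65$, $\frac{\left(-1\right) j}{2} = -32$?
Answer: $- \frac{31556120}{749} \approx -42131.0$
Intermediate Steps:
$j = 64$ ($j = \left(-2\right) \left(-32\right) = 64$)
$r = -1$ ($r = 64 - 65 = -1$)
$-42131 - \frac{1}{t{\left(r,-462 \right)}} = -42131 - \frac{1}{287 - -462} = -42131 - \frac{1}{287 + 462} = -42131 - \frac{1}{749} = - \frac{31556120}{749}$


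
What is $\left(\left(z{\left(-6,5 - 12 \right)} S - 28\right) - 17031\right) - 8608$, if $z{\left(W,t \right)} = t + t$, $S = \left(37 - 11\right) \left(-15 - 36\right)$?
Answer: $-7103$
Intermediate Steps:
$S = -1326$ ($S = 26 \left(-51\right) = -1326$)
$z{\left(W,t \right)} = 2 t$
$\left(\left(z{\left(-6,5 - 12 \right)} S - 28\right) - 17031\right) - 8608 = \left(\left(2 \left(5 - 12\right) \left(-1326\right) - 28\right) - 17031\right) - 8608 = \left(\left(2 \left(-7\right) \left(-1326\right) - 28\right) - 17031\right) - 8608 = \left(\left(\left(-14\right) \left(-1326\right) - 28\right) - 17031\right) - 8608 = \left(\left(18564 - 28\right) - 17031\right) - 8608 = \left(18536 - 17031\right) - 8608 = 1505 - 8608 = -7103$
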